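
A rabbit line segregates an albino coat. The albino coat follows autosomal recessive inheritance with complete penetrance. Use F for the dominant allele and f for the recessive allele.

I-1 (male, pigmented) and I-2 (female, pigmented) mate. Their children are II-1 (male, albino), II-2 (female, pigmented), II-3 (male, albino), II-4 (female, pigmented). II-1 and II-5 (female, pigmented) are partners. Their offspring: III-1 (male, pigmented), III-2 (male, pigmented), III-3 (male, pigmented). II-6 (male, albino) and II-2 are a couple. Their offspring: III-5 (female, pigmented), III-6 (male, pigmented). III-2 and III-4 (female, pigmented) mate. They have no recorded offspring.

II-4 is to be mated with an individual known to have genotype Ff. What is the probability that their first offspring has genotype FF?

I-1 is pigmented so carries F and passed f to II-1 (ff), so I-1 is Ff.
I-2 is pigmented so carries F and passed f to II-1 (ff), so I-2 is Ff.
II-4 is a pigmented offspring of I-1 (Ff) × I-2 (Ff), whose cross gives 1/4 FF : 1/2 Ff : 1/4 ff; conditioning on being pigmented, II-4 is FF with probability 1/3, Ff with probability 2/3.
Summing over parental genotype combinations, P(offspring has genotype FF) = 1/3·1/2 + 2/3·1/4 = 1/3.

1/3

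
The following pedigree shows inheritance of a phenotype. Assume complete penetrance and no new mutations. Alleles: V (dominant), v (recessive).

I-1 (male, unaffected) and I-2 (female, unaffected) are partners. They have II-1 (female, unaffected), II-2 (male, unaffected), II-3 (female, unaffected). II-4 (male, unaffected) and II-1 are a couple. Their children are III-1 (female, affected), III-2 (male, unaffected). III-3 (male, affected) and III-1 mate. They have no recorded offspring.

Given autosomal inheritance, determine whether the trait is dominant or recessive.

II-4 and II-1 are both unaffected yet have an affected child III-1. Under dominance, an affected child requires at least one affected parent, so the trait cannot be dominant.

recessive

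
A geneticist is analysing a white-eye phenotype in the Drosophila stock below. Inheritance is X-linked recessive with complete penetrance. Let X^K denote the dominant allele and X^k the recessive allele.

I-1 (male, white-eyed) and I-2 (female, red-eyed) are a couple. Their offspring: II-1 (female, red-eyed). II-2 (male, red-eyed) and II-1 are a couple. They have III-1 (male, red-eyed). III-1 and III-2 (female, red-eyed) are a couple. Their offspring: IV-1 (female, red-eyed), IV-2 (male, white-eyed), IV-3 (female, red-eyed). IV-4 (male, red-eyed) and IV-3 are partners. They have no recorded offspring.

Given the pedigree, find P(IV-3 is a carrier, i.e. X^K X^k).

1/2

III-1 is red-eyed, so III-1 is X^K Y.
III-2 is red-eyed so carries K and passed k to IV-2 (X^k Y), so III-2 is X^K X^k.
Their cross gives offspring ratios 1/2 X^K X^K : 1/2 X^K X^k. Conditioning on IV-3 being red-eyed, P(X^K X^k) = 1/2 / 1 = 1/2.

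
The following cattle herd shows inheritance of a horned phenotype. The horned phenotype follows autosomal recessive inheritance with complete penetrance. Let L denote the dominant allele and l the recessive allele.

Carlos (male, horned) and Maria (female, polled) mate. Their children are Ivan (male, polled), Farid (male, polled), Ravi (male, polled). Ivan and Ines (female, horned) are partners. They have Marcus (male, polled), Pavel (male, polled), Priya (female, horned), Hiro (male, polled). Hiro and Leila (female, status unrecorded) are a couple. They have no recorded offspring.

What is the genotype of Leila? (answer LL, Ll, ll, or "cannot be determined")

Leila's phenotype is unrecorded, and no parent or child forces a single allele at both positions; consistent genotype assignments exist with Leila as LL or Ll or ll.

cannot be determined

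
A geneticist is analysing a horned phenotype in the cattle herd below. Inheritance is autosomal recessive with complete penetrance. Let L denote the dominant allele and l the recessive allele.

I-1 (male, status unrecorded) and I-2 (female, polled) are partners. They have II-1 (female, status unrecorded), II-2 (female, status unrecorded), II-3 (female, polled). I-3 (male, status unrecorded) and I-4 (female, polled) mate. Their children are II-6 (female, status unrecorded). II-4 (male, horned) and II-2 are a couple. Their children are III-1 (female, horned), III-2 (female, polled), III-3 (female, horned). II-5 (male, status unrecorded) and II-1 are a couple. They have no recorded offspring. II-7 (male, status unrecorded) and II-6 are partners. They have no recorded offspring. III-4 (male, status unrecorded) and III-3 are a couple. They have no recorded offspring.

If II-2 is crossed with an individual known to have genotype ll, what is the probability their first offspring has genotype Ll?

1/2

II-2 passed L to III-2 (Ll, whose l came from II-4) and passed l to III-1 (ll), so II-2 is Ll.
The cross gives 1/2 Ll : 1/2 ll, so P(offspring has genotype Ll) = 1/2.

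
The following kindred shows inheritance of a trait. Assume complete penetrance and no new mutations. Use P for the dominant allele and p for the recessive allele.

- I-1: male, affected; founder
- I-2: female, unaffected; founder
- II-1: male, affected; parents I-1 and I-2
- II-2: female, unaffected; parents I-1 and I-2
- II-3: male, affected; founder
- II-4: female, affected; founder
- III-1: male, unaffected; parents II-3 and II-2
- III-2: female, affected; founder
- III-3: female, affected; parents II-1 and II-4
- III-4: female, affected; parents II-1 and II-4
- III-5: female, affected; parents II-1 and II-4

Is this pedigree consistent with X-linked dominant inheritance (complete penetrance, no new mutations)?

Under X-linked dominant, II-1 (affected, male) cannot arise from I-1 (affected) × I-2 (unaffected).

No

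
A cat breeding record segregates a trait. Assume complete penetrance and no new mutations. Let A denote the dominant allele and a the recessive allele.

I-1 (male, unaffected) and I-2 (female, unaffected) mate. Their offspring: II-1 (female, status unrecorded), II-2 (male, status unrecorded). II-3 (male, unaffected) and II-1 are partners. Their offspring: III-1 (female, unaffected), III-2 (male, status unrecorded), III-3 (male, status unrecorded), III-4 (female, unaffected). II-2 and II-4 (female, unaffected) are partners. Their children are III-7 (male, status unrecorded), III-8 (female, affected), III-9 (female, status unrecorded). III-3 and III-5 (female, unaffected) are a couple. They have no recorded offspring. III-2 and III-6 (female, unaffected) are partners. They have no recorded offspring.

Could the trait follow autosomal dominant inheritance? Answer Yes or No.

No

No assignment of genotypes under autosomal dominant satisfies every parent–offspring relationship, so the pedigree is inconsistent.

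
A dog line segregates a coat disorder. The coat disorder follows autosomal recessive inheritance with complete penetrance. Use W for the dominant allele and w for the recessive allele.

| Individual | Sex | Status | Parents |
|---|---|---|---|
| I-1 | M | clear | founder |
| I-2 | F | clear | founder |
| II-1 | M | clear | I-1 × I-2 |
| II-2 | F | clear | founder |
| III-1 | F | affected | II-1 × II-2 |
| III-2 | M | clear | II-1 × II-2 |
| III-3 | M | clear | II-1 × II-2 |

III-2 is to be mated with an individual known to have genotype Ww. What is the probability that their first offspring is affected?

II-1 is clear so carries W and passed w to III-1 (ww), so II-1 is Ww.
II-2 is clear so carries W and passed w to III-1 (ww), so II-2 is Ww.
III-2 is a clear offspring of II-1 (Ww) × II-2 (Ww), whose cross gives 1/4 WW : 1/2 Ww : 1/4 ww; conditioning on being clear, III-2 is WW with probability 1/3, Ww with probability 2/3.
Summing over parental genotype combinations, P(offspring is affected) = 2/3·1/4 = 1/6.

1/6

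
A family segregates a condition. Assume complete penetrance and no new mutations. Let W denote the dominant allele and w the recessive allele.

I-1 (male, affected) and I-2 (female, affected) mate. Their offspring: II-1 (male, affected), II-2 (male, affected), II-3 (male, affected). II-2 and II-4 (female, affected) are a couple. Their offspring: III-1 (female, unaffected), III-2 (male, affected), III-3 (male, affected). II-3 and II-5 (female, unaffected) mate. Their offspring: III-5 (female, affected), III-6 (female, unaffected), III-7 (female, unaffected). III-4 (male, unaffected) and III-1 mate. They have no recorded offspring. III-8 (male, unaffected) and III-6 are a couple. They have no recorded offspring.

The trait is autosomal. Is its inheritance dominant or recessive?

dominant

II-2 and II-4 are both affected yet have an unaffected child III-1. Under a recessive model two affected parents are homozygous and every child would be affected, so the trait cannot be recessive.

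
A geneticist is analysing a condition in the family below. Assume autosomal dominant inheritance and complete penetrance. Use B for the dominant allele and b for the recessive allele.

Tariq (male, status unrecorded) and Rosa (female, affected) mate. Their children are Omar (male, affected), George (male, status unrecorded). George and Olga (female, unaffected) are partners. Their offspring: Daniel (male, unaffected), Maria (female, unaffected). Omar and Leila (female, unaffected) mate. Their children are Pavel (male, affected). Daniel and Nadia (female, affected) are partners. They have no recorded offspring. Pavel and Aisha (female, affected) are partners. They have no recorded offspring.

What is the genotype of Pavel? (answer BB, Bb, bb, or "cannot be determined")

Bb

From phenotype alone, Pavel is BB or Bb.
Pavel is affected so carries B and received b from Leila (bb), so Pavel is Bb.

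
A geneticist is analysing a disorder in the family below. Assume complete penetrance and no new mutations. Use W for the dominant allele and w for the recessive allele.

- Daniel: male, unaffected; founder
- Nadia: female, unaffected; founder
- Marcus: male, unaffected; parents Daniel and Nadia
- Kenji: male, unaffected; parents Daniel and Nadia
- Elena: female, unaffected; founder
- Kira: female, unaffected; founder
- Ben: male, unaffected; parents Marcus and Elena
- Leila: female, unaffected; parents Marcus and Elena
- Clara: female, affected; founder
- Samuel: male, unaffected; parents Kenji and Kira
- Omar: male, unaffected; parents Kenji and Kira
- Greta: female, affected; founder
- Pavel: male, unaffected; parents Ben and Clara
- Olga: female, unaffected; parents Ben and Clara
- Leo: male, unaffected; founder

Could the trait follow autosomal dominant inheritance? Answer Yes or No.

Yes

A consistent assignment under autosomal dominant exists: Daniel ww, Nadia ww, Marcus ww, Kenji ww, Elena ww, Kira ww, Ben ww, Leila ww, Clara Ww, Samuel ww, Omar ww, Greta WW, Pavel ww, Olga ww, Leo ww.
In this assignment every recorded phenotype matches its genotype and every non-founder's genotype is obtainable from its parents' genotypes, so the pedigree is consistent.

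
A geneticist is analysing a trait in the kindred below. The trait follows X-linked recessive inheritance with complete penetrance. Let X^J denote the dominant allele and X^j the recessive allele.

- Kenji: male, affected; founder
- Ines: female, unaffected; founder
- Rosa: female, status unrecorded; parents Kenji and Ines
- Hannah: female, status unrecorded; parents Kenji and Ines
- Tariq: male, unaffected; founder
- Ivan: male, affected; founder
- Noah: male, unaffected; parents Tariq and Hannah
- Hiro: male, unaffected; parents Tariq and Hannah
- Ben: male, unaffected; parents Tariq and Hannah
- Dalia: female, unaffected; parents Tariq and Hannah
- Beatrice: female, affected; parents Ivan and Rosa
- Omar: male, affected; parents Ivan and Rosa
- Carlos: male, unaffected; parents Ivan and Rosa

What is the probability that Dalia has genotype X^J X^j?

1/2

Tariq is unaffected, so Tariq is X^J Y.
Hannah passed J to Noah (X^J Y) and received j from Kenji (X^j Y), so Hannah is X^J X^j.
Their cross gives offspring ratios 1/2 X^J X^J : 1/2 X^J X^j. Conditioning on Dalia being unaffected, P(X^J X^j) = 1/2 / 1 = 1/2.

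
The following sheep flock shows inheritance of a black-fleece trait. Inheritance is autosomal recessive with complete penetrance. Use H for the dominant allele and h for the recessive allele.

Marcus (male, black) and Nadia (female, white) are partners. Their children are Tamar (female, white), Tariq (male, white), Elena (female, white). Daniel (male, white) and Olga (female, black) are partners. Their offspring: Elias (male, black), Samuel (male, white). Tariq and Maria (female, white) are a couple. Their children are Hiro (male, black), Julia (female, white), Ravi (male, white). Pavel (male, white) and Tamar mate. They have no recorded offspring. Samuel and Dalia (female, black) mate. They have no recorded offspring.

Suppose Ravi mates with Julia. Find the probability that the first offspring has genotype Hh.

Tariq is white so carries H and received h from Marcus (hh), so Tariq is Hh.
Maria is white so carries H and passed h to Hiro (hh), so Maria is Hh.
Ravi is a white offspring of Tariq (Hh) × Maria (Hh), whose cross gives 1/4 HH : 1/2 Hh : 1/4 hh; conditioning on being white, Ravi is HH with probability 1/3, Hh with probability 2/3.
Julia is a white offspring of Tariq (Hh) × Maria (Hh), whose cross gives 1/4 HH : 1/2 Hh : 1/4 hh; conditioning on being white, Julia is HH with probability 1/3, Hh with probability 2/3.
Summing over parental genotype combinations, P(offspring has genotype Hh) = 2/9·1/2 + 2/9·1/2 + 4/9·1/2 = 4/9.

4/9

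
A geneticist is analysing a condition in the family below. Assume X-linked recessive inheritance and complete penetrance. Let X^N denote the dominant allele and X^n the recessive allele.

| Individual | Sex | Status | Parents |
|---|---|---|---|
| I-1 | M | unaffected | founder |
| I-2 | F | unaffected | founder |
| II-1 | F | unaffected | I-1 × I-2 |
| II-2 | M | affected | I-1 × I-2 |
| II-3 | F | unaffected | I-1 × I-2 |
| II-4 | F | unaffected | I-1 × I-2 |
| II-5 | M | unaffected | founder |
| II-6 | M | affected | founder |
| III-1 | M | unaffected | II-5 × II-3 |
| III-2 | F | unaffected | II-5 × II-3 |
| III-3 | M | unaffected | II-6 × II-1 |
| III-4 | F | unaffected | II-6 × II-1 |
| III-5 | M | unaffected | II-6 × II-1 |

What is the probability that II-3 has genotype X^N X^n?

1/3

I-1 is unaffected, so I-1 is X^N Y.
I-2 is unaffected so carries N and passed n to II-2 (X^n Y), so I-2 is X^N X^n.
Their cross gives offspring ratios 1/2 X^N X^N : 1/2 X^N X^n. Conditioning on II-3 being unaffected, P(X^N X^n) = 1/2 / 1 = 1/2 before taking II-3's own offspring into account.
II-5 is unaffected, so II-5 is X^N Y.
Now use II-3's offspring. Probability of each recorded status — unaffected son III-1: 1/2 if II-3 is X^N X^n, 1 if X^N X^N. (III-2: equally likely either way, so uninformative.)
Bayes: P(X^N X^n) = 1/2·1/2 / (1/2·1/2 + 1/2·1) = 1/3.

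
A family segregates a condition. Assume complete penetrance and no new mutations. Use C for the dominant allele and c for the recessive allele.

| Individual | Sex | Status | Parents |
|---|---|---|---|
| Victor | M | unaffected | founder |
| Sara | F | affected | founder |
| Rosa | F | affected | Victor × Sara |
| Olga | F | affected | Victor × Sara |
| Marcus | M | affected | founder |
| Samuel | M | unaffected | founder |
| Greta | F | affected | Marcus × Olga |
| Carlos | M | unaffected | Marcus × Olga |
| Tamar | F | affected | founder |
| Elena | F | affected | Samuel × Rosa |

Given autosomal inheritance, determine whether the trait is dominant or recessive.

Marcus and Olga are both affected yet have an unaffected child Carlos. Under a recessive model two affected parents are homozygous and every child would be affected, so the trait cannot be recessive.

dominant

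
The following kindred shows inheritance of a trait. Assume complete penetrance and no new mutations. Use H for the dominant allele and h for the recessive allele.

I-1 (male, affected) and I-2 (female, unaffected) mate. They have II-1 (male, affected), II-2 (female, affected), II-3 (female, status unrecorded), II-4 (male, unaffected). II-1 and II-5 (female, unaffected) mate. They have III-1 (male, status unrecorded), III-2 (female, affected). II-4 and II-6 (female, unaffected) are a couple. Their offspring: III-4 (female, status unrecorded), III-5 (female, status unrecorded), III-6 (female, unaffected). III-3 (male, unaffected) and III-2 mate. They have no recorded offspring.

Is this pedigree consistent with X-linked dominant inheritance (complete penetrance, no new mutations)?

No

Under X-linked dominant, II-1 (affected, male) cannot arise from I-1 (affected) × I-2 (unaffected).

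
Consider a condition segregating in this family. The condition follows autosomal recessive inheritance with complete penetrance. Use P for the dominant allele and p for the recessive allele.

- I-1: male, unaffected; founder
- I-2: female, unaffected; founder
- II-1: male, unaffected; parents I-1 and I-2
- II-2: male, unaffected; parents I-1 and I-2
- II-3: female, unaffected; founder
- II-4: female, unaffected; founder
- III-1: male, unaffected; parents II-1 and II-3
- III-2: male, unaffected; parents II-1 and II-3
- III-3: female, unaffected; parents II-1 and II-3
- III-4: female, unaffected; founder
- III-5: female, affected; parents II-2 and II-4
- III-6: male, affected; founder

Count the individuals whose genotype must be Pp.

Obligate heterozygotes: II-2 is unaffected so carries P and passed p to III-5 (pp), so II-2 is Pp; II-4 is unaffected so carries P and passed p to III-5 (pp), so II-4 is Pp.
Every other individual is either homozygous by phenotype or has at least one consistent homozygous assignment, so the count is 2.

2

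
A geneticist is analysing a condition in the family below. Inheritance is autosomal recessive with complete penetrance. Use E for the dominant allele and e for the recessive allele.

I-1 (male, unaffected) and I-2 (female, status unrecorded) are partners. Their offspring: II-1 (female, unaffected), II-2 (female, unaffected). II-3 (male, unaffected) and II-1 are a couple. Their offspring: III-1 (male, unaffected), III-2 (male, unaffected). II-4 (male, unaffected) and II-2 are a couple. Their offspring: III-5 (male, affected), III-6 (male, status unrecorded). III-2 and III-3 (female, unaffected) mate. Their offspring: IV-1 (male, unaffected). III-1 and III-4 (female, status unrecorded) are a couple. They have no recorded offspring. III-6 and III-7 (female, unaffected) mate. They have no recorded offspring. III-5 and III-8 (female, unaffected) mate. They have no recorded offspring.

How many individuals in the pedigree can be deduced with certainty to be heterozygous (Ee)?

2

Obligate heterozygotes: II-2 is unaffected so carries E and passed e to III-5 (ee), so II-2 is Ee; II-4 is unaffected so carries E and passed e to III-5 (ee), so II-4 is Ee.
Every other individual is either homozygous by phenotype or has at least one consistent homozygous assignment, so the count is 2.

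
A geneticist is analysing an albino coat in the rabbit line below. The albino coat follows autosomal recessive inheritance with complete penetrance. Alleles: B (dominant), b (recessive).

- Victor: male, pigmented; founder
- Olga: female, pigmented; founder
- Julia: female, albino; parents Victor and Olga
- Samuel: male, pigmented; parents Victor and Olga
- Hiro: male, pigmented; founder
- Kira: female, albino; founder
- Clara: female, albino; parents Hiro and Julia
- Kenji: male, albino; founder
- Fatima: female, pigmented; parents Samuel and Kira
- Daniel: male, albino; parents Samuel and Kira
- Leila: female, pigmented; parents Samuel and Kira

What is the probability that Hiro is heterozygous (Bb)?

1

Hiro is pigmented so carries B and passed b to Clara (bb), so Hiro is Bb, giving P(Bb) = 1.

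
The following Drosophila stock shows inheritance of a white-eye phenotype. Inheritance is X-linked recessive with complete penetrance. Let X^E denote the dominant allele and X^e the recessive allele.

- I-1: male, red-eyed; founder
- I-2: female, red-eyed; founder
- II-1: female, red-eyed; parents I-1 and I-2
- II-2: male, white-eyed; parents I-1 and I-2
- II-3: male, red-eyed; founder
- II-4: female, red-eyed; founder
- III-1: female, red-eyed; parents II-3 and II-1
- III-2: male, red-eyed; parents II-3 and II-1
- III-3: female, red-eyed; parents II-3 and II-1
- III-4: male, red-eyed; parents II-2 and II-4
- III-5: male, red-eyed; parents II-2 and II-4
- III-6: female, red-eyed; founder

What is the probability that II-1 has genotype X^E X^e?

1/3

I-1 is red-eyed, so I-1 is X^E Y.
I-2 is red-eyed so carries E and passed e to II-2 (X^e Y), so I-2 is X^E X^e.
Their cross gives offspring ratios 1/2 X^E X^E : 1/2 X^E X^e. Conditioning on II-1 being red-eyed, P(X^E X^e) = 1/2 / 1 = 1/2 before taking II-1's own offspring into account.
II-3 is red-eyed, so II-3 is X^E Y.
Now use II-1's offspring. Probability of each recorded status — red-eyed son III-2: 1/2 if II-1 is X^E X^e, 1 if X^E X^E. (III-1, III-3: equally likely either way, so uninformative.)
Bayes: P(X^E X^e) = 1/2·1/2 / (1/2·1/2 + 1/2·1) = 1/3.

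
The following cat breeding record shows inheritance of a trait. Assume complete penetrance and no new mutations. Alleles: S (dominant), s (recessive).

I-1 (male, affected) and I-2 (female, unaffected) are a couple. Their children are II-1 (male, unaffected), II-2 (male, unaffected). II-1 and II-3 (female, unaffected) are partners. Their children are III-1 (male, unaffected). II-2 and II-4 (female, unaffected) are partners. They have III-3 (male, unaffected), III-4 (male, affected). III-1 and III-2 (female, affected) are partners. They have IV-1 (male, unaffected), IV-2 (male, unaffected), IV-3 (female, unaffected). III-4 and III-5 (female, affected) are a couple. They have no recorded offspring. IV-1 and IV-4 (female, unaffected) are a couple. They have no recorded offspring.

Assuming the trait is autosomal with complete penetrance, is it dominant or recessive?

recessive

II-2 and II-4 are both unaffected yet have an affected child III-4. Under dominance, an affected child requires at least one affected parent, so the trait cannot be dominant.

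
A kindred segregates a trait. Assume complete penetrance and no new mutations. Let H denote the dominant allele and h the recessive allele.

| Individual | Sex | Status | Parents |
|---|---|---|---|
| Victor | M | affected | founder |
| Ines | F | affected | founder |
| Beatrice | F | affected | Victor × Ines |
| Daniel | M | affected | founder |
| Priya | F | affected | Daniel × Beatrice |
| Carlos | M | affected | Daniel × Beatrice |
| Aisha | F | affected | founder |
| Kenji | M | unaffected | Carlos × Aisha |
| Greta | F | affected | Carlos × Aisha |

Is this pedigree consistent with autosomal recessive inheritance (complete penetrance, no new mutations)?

No

Under autosomal recessive, Kenji (unaffected, male) cannot arise from Carlos (affected) × Aisha (affected).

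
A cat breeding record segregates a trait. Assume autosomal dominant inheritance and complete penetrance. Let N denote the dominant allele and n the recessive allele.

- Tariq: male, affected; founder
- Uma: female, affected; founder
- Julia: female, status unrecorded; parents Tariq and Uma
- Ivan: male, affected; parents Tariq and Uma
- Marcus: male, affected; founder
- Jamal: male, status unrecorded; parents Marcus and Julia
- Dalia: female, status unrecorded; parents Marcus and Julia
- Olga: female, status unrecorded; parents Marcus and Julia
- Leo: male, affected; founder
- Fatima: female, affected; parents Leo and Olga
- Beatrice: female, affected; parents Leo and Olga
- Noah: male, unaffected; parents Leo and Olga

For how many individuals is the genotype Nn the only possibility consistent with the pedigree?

1

Obligate heterozygotes: Leo is affected so carries N and passed n to Noah (nn), so Leo is Nn.
Every other individual is either homozygous by phenotype or has at least one consistent homozygous assignment, so the count is 1.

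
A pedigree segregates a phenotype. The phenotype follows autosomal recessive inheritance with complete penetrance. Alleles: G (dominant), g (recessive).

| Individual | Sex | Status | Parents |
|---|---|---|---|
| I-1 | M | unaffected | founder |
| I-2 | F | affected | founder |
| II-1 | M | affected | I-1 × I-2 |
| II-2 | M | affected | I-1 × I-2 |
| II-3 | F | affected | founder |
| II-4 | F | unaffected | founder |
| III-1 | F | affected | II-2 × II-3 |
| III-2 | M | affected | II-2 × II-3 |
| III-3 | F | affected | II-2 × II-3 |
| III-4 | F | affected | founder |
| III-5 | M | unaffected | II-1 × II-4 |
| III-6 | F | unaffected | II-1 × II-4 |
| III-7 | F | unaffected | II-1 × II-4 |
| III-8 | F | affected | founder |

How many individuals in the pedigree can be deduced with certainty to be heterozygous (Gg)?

4

Obligate heterozygotes: I-1 is unaffected so carries G and passed g to II-1 (gg), so I-1 is Gg; III-5 is unaffected so carries G and received g from II-1 (gg), so III-5 is Gg; III-6 is unaffected so carries G and received g from II-1 (gg), so III-6 is Gg; III-7 is unaffected so carries G and received g from II-1 (gg), so III-7 is Gg.
Every other individual is either homozygous by phenotype or has at least one consistent homozygous assignment, so the count is 4.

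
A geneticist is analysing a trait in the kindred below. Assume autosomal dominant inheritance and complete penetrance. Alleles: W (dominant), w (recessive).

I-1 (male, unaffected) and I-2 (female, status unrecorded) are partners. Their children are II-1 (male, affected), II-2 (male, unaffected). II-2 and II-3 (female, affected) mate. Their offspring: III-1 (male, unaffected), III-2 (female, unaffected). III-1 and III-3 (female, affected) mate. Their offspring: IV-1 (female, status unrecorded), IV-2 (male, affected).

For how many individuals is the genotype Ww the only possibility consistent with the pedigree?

4

Obligate heterozygotes: I-2 passed W to II-1 (Ww, whose w came from I-1) and passed w to II-2 (ww), so I-2 is Ww; II-1 is affected so carries W and received w from I-1 (ww), so II-1 is Ww; II-3 is affected so carries W and passed w to III-1 (ww), so II-3 is Ww; IV-2 is affected so carries W and received w from III-1 (ww), so IV-2 is Ww.
Every other individual is either homozygous by phenotype or has at least one consistent homozygous assignment, so the count is 4.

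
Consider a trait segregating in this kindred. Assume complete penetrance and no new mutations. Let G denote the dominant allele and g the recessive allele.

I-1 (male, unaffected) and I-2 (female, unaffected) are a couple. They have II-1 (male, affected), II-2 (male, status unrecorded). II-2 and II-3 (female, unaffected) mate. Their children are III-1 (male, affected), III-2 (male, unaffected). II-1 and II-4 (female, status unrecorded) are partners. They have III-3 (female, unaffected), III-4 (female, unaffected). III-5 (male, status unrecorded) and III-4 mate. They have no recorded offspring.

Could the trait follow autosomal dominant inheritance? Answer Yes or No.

No

Under autosomal dominant, II-1 (affected, male) cannot arise from I-1 (unaffected) × I-2 (unaffected).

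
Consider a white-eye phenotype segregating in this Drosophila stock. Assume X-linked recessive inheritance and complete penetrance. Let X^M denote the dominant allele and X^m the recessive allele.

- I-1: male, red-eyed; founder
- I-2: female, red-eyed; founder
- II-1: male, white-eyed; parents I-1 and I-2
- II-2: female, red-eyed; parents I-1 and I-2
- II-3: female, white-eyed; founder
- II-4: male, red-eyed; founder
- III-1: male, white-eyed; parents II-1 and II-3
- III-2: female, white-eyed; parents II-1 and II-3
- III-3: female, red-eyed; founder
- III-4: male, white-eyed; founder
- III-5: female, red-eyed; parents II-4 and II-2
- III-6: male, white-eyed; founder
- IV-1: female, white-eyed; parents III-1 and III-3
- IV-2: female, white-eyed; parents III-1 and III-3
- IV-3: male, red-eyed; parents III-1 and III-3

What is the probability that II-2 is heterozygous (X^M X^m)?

I-1 is red-eyed, so I-1 is X^M Y.
I-2 is red-eyed so carries M and passed m to II-1 (X^m Y), so I-2 is X^M X^m.
Their cross gives offspring ratios 1/2 X^M X^M : 1/2 X^M X^m. Conditioning on II-2 being red-eyed, P(X^M X^m) = 1/2 / 1 = 1/2 before taking II-2's own offspring into account.
II-4 is red-eyed, so II-4 is X^M Y.
II-2's offspring (III-5) would show their recorded status with the same probability whether II-2 is X^M X^m or X^M X^M, so they carry no information and P(X^M X^m) = 1/2.

1/2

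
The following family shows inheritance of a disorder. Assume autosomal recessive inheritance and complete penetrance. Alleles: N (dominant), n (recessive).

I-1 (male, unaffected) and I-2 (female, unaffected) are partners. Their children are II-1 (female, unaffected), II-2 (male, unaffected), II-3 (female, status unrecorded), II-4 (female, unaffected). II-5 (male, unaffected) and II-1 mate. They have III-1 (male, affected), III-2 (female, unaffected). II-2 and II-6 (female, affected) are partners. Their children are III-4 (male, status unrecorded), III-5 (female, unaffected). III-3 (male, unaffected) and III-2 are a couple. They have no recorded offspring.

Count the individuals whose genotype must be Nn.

3

Obligate heterozygotes: II-1 is unaffected so carries N and passed n to III-1 (nn), so II-1 is Nn; II-5 is unaffected so carries N and passed n to III-1 (nn), so II-5 is Nn; III-5 is unaffected so carries N and received n from II-6 (nn), so III-5 is Nn.
Every other individual is either homozygous by phenotype or has at least one consistent homozygous assignment, so the count is 3.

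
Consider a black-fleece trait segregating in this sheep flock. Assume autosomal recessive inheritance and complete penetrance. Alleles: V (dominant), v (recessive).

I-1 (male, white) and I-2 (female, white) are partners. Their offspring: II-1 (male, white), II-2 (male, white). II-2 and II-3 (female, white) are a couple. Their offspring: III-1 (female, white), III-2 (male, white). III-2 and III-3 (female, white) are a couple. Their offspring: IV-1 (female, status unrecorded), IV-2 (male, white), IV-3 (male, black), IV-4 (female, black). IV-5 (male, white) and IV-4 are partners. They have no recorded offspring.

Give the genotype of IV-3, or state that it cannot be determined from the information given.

IV-3 is black, so IV-3 is vv.

vv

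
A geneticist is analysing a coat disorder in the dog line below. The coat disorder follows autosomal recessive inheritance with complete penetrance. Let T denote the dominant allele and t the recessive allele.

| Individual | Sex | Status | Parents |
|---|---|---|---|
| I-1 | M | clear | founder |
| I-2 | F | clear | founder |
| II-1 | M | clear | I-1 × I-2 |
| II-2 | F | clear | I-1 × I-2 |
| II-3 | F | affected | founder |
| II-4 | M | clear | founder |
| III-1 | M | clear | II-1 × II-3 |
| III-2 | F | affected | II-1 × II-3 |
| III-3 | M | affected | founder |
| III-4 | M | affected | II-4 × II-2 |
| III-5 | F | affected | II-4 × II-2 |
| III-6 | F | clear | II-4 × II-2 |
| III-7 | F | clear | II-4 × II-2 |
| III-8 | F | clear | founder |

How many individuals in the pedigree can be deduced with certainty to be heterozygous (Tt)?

Obligate heterozygotes: II-1 is clear so carries T and passed t to III-2 (tt), so II-1 is Tt; II-2 is clear so carries T and passed t to III-4 (tt), so II-2 is Tt; II-4 is clear so carries T and passed t to III-4 (tt), so II-4 is Tt; III-1 is clear so carries T and received t from II-3 (tt), so III-1 is Tt.
Every other individual is either homozygous by phenotype or has at least one consistent homozygous assignment, so the count is 4.

4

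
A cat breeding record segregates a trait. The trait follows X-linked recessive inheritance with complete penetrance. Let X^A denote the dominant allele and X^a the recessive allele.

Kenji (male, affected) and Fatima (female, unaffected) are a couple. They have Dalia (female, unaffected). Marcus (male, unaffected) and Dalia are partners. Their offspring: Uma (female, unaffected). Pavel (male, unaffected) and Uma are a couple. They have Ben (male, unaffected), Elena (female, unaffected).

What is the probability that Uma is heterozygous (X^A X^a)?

Marcus is unaffected, so Marcus is X^A Y.
Dalia is unaffected so carries A and received a from Kenji (X^a Y), so Dalia is X^A X^a.
Their cross gives offspring ratios 1/2 X^A X^A : 1/2 X^A X^a. Conditioning on Uma being unaffected, P(X^A X^a) = 1/2 / 1 = 1/2 before taking Uma's own offspring into account.
Pavel is unaffected, so Pavel is X^A Y.
Now use Uma's offspring. Probability of each recorded status — unaffected son Ben: 1/2 if Uma is X^A X^a, 1 if X^A X^A. (Elena: equally likely either way, so uninformative.)
Bayes: P(X^A X^a) = 1/2·1/2 / (1/2·1/2 + 1/2·1) = 1/3.

1/3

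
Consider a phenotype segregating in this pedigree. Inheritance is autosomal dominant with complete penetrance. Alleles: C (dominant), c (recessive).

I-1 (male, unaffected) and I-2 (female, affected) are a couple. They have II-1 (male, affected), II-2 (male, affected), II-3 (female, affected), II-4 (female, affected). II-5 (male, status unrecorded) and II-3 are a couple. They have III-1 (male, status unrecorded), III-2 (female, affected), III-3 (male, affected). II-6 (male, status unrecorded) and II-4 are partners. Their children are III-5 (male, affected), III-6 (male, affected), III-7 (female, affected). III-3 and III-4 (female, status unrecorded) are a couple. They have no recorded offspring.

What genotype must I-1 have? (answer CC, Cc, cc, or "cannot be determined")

I-1 is unaffected, so I-1 is cc.

cc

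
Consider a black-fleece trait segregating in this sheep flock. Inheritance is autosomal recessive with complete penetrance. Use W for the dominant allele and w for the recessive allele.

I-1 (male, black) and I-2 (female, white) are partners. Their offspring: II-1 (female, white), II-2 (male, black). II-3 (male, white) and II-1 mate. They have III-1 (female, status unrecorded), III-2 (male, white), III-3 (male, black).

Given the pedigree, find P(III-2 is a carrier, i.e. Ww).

II-3 is white so carries W and passed w to III-3 (ww), so II-3 is Ww.
II-1 is white so carries W and received w from I-1 (ww), so II-1 is Ww.
Their cross gives offspring ratios 1/4 WW : 1/2 Ww : 1/4 ww. Conditioning on III-2 being white, P(Ww) = 1/2 / 3/4 = 2/3.

2/3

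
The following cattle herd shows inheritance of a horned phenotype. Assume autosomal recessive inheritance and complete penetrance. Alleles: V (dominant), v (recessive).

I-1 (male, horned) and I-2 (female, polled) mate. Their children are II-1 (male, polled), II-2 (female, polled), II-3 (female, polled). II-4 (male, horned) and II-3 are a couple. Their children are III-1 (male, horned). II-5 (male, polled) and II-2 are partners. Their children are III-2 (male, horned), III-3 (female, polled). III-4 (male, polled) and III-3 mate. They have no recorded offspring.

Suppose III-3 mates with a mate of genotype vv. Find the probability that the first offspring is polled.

2/3

II-5 is polled so carries V and passed v to III-2 (vv), so II-5 is Vv.
II-2 is polled so carries V and received v from I-1 (vv), so II-2 is Vv.
III-3 is a polled offspring of II-5 (Vv) × II-2 (Vv), whose cross gives 1/4 VV : 1/2 Vv : 1/4 vv; conditioning on being polled, III-3 is VV with probability 1/3, Vv with probability 2/3.
Summing over parental genotype combinations, P(offspring is polled) = 1/3·1 + 2/3·1/2 = 2/3.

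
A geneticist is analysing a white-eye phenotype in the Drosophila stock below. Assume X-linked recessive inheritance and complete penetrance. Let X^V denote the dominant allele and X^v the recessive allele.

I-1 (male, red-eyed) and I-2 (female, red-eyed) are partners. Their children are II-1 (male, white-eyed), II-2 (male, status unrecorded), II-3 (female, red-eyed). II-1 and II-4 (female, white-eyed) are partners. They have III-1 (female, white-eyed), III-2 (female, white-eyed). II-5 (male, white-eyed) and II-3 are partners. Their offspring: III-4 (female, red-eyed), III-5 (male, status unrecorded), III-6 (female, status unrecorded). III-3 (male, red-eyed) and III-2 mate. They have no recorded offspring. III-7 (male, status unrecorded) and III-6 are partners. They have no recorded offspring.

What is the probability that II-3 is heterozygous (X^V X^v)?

1/3

I-1 is red-eyed, so I-1 is X^V Y.
I-2 is red-eyed so carries V and passed v to II-1 (X^v Y), so I-2 is X^V X^v.
Their cross gives offspring ratios 1/2 X^V X^V : 1/2 X^V X^v. Conditioning on II-3 being red-eyed, P(X^V X^v) = 1/2 / 1 = 1/2 before taking II-3's own offspring into account.
II-5 is white-eyed, so II-5 is X^v Y.
Now use II-3's offspring. Probability of each recorded status — red-eyed daughter III-4: 1/2 if II-3 is X^V X^v, 1 if X^V X^V. (III-5, III-6: equally likely either way, so uninformative.)
Bayes: P(X^V X^v) = 1/2·1/2 / (1/2·1/2 + 1/2·1) = 1/3.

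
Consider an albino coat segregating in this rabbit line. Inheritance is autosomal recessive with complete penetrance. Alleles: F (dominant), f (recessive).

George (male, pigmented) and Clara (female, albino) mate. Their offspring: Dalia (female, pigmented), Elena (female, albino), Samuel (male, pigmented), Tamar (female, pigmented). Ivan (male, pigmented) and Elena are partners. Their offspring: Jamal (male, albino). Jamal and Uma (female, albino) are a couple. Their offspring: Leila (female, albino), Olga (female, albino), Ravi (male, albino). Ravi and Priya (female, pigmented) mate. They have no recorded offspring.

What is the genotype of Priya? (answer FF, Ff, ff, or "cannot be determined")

Priya's phenotype allows FF or Ff, and no parent or child forces a single allele at both positions; consistent genotype assignments exist with Priya as FF or Ff.

cannot be determined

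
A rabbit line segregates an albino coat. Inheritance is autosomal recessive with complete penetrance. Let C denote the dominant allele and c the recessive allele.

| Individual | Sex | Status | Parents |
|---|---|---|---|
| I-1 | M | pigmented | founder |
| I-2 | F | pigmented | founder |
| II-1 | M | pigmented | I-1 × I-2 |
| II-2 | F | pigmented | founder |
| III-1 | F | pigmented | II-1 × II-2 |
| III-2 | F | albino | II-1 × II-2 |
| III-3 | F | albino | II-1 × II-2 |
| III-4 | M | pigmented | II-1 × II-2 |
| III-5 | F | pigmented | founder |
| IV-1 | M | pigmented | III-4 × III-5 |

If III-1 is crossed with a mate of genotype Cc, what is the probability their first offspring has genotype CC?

1/3

II-1 is pigmented so carries C and passed c to III-2 (cc), so II-1 is Cc.
II-2 is pigmented so carries C and passed c to III-2 (cc), so II-2 is Cc.
III-1 is a pigmented offspring of II-1 (Cc) × II-2 (Cc), whose cross gives 1/4 CC : 1/2 Cc : 1/4 cc; conditioning on being pigmented, III-1 is CC with probability 1/3, Cc with probability 2/3.
Summing over parental genotype combinations, P(offspring has genotype CC) = 1/3·1/2 + 2/3·1/4 = 1/3.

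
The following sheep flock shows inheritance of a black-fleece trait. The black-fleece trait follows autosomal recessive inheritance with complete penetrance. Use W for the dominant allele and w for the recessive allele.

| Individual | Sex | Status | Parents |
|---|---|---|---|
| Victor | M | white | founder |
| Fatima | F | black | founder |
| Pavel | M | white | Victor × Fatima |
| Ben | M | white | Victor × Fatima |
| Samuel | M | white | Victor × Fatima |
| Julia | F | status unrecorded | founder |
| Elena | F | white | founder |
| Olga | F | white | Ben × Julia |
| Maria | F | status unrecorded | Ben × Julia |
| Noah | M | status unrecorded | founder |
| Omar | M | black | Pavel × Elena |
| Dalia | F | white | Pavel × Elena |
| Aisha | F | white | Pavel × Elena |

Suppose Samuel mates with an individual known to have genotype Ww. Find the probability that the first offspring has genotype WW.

Samuel is white so carries W and received w from Fatima (ww), so Samuel is Ww.
The cross gives 1/4 WW : 1/2 Ww : 1/4 ww, so P(offspring has genotype WW) = 1/4.

1/4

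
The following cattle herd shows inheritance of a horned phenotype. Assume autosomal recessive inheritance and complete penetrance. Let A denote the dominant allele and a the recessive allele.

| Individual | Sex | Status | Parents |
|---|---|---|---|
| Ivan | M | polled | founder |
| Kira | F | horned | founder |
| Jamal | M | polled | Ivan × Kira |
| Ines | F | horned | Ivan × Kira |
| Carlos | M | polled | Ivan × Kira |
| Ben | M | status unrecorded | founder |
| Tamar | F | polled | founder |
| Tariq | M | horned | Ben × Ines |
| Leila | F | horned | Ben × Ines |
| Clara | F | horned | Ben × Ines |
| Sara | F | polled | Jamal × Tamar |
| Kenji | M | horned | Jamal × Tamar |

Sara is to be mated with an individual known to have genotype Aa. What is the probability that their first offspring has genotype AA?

1/3

Jamal is polled so carries A and received a from Kira (aa), so Jamal is Aa.
Tamar is polled so carries A and passed a to Kenji (aa), so Tamar is Aa.
Sara is a polled offspring of Jamal (Aa) × Tamar (Aa), whose cross gives 1/4 AA : 1/2 Aa : 1/4 aa; conditioning on being polled, Sara is AA with probability 1/3, Aa with probability 2/3.
Summing over parental genotype combinations, P(offspring has genotype AA) = 1/3·1/2 + 2/3·1/4 = 1/3.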